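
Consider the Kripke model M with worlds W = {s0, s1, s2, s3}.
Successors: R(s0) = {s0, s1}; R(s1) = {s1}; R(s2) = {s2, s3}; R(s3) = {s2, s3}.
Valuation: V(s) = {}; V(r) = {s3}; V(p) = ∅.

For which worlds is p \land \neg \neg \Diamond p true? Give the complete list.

Let φ = p \land \neg \neg \Diamond p. Evaluate φ at each world:
  s0 (successors {s0, s1}): φ is false.
  s1 (successors {s1}): φ is false.
  s2 (successors {s2, s3}): φ is false.
  s3 (successors {s2, s3}): φ is false.
For instance, at s0:
  At s0: p is false, \neg \neg \Diamond p is false, so p \land \neg \neg \Diamond p is false.
    At s0: \neg \Diamond p is true, so \neg \neg \Diamond p is false.
      At s0: \Diamond p is false, so \neg \Diamond p is true.
Satisfying worlds: none.

none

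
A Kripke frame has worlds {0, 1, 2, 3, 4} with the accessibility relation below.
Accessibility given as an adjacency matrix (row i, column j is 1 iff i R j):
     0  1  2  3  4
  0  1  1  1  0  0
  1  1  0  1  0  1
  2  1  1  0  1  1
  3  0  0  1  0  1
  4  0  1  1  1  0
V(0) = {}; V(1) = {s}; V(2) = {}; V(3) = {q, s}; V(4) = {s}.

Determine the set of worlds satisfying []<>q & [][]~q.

Recall that []ψ holds at a world iff ψ holds at every accessible world, and <>ψ holds iff ψ holds at some accessible world.
Let φ = []<>q & [][]~q. Evaluate φ at each world:
  0 (successors {0, 1, 2}): φ is false.
  1 (successors {0, 2, 4}): φ is false.
  2 (successors {0, 1, 3, 4}): φ is false.
  3 (successors {2, 4}): φ is false.
  4 (successors {1, 2, 3}): φ is false.
For instance, at 4:
  At 4: []<>q is false, [][]~q is false, so []<>q & [][]~q is false.
    At 4: []<>q requires <>q at every successor {1, 2, 3}.
      <>q fails at 1, so []<>q is false at 4.
    At 4: [][]~q requires []~q at every successor {1, 2, 3}.
      []~q fails at 2, so [][]~q is false at 4.
Satisfying worlds: none.

none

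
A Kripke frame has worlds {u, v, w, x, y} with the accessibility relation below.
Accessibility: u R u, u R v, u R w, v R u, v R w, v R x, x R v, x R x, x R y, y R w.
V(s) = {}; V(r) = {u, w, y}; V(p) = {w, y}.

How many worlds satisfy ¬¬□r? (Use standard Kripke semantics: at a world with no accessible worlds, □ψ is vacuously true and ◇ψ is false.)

2

Recall that □ψ holds at a world iff ψ holds at every accessible world, and ◇ψ holds iff ψ holds at some accessible world.
Let φ = ¬¬□r. Evaluate φ at each world:
  u (successors {u, v, w}): φ is false.
  v (successors {u, w, x}): φ is false.
  w (successors ∅): φ is true.
  x (successors {v, x, y}): φ is false.
  y (successors {w}): φ is true.
For instance, at u:
  At u: ¬□r is true, so ¬¬□r is false.
    At u: □r is false, so ¬□r is true.
      At u: □r requires r at every successor {u, v, w}.
        r fails at v, so □r is false at u.
Satisfying worlds: {w, y}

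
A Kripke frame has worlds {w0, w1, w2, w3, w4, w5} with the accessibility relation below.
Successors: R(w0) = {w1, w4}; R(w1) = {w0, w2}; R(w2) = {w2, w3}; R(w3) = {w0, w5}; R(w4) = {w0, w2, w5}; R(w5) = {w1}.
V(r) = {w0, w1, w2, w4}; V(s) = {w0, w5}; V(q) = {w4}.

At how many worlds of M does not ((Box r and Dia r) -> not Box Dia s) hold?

2

Let φ = not ((Box r and Dia r) -> not Box Dia s). Evaluate φ at each world:
  w0 (successors {w1, w4}): φ is true.
  w1 (successors {w0, w2}): φ is false.
  w2 (successors {w2, w3}): φ is false.
  w3 (successors {w0, w5}): φ is false.
  w4 (successors {w0, w2, w5}): φ is false.
  w5 (successors {w1}): φ is true.
For instance, at w3:
  At w3: (Box r and Dia r) -> not Box Dia s is true, so not ((Box r and Dia r) -> not Box Dia s) is false.
    At w3: Box r and Dia r is false, not Box Dia s is true, so (Box r and Dia r) -> not Box Dia s is true.
      At w3: Box r is false, Dia r is true, so Box r and Dia r is false.
      At w3: Box Dia s is false, so not Box Dia s is true.
Satisfying worlds: {w0, w5}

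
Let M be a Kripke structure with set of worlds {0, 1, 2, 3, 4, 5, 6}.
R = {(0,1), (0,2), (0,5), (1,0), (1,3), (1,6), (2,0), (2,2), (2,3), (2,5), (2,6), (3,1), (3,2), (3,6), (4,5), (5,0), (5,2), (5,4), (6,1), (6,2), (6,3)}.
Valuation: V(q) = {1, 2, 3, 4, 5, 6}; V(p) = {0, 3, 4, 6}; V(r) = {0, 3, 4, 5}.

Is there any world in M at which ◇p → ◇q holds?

Yes

Let φ = ◇p → ◇q. Evaluate φ at each world:
  0 (successors {1, 2, 5}): φ is true.
  1 (successors {0, 3, 6}): φ is true.
  2 (successors {0, 2, 3, 5, 6}): φ is true.
  3 (successors {1, 2, 6}): φ is true.
  4 (successors {5}): φ is true.
  5 (successors {0, 2, 4}): φ is true.
  6 (successors {1, 2, 3}): φ is true.
Detail at 0 (witness):
  At 0: ◇p is false, ◇q is true, so ◇p → ◇q is true.
    At 0: ◇p requires p at some successor in {1, 2, 5}.
      At 1: p is false.
      At 2: p is false.
      At 5: p is false.
    So ◇p is false at 0.
    At 0: ◇q requires q at some successor in {1, 2, 5}.
      q holds at 1, so ◇q is true at 0.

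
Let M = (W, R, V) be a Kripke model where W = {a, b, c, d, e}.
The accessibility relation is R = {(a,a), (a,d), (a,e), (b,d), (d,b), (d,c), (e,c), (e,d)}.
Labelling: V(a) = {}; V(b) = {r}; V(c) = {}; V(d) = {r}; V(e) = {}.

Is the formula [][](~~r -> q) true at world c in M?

At c: no accessible worlds, so [][](~~r -> q) holds vacuously.

Yes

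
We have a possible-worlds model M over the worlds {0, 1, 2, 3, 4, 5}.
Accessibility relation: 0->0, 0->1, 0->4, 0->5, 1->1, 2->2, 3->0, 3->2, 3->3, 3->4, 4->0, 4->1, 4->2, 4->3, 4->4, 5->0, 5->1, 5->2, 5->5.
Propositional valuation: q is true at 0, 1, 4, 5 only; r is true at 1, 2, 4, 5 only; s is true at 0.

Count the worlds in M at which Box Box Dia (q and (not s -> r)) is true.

1

Recall that Box ψ holds at a world iff ψ holds at every accessible world, and Dia ψ holds iff ψ holds at some accessible world.
Let φ = Box Box Dia (q and (not s -> r)). Evaluate φ at each world:
  0 (successors {0, 1, 4, 5}): φ is false.
  1 (successors {1}): φ is true.
  2 (successors {2}): φ is false.
  3 (successors {0, 2, 3, 4}): φ is false.
  4 (successors {0, 1, 2, 3, 4}): φ is false.
  5 (successors {0, 1, 2, 5}): φ is false.
For instance, at 4:
  At 4: Box Box Dia (q and (not s -> r)) requires Box Dia (q and (not s -> r)) at every successor {0, 1, 2, 3, 4}.
    Box Dia (q and (not s -> r)) fails at 2, so Box Box Dia (q and (not s -> r)) is false at 4.
      At 2: Box Dia (q and (not s -> r)) requires Dia (q and (not s -> r)) at every successor {2}.
        Dia (q and (not s -> r)) fails at 2, so Box Dia (q and (not s -> r)) is false at 2.
Satisfying worlds: {1}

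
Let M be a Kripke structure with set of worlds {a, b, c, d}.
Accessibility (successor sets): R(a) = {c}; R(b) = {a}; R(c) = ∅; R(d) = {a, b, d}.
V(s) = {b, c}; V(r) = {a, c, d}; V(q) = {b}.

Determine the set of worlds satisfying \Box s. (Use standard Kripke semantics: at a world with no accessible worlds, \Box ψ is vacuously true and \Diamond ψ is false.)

Recall that \Box ψ holds at a world iff ψ holds at every accessible world, and \Diamond ψ holds iff ψ holds at some accessible world.
Let φ = \Box s. Evaluate φ at each world:
  a (successors {c}): φ is true.
  b (successors {a}): φ is false.
  c (successors ∅): φ is true.
  d (successors {a, b, d}): φ is false.
For instance, at d:
  At d: \Box s requires s at every successor {a, b, d}.
    s fails at a, so \Box s is false at d.
Satisfying worlds: {a, c}

a, c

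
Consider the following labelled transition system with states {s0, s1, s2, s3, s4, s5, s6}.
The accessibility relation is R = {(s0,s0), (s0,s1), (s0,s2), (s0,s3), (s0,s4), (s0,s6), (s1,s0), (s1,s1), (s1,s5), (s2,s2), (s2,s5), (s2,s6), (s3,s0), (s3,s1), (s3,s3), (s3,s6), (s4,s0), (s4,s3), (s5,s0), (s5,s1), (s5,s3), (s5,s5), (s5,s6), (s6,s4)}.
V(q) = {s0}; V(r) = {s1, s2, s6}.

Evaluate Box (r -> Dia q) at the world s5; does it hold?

No

At s5: Box (r -> Dia q) requires r -> Dia q at every successor {s0, s1, s3, s5, s6}.
  r -> Dia q fails at s6, so Box (r -> Dia q) is false at s5.
    At s6: r is true, Dia q is false, so r -> Dia q is false.
      At s6: Dia q requires q at some successor in {s4}.
        At s4: q is false.
      So Dia q is false at s6.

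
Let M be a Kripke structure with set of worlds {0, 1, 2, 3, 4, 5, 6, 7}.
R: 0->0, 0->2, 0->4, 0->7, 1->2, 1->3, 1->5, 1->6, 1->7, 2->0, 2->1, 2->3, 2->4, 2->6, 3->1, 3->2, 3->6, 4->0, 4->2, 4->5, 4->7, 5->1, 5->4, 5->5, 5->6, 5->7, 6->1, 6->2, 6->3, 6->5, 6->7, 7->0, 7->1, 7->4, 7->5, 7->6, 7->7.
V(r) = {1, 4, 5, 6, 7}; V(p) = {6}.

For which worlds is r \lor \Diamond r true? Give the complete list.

0, 1, 2, 3, 4, 5, 6, 7

Let φ = r \lor \Diamond r. Evaluate φ at each world:
  0 (successors {0, 2, 4, 7}): φ is true.
  1 (successors {2, 3, 5, 6, 7}): φ is true.
  2 (successors {0, 1, 3, 4, 6}): φ is true.
  3 (successors {1, 2, 6}): φ is true.
  4 (successors {0, 2, 5, 7}): φ is true.
  5 (successors {1, 4, 5, 6, 7}): φ is true.
  6 (successors {1, 2, 3, 5, 7}): φ is true.
  7 (successors {0, 1, 4, 5, 6, 7}): φ is true.
For instance, at 1:
  At 1: r is true, \Diamond r is true, so r \lor \Diamond r is true.
    At 1: \Diamond r requires r at some successor in {2, 3, 5, 6, 7}.
      r holds at 5, so \Diamond r is true at 1.
Satisfying worlds: {0, 1, 2, 3, 4, 5, 6, 7}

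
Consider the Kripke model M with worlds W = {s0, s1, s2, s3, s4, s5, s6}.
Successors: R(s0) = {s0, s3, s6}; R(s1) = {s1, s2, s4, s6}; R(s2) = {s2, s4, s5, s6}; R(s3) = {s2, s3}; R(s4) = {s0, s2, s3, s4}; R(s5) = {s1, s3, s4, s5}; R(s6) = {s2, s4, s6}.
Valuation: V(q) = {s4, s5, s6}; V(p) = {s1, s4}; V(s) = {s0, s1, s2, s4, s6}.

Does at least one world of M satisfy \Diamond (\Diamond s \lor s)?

Let φ = \Diamond (\Diamond s \lor s). Evaluate φ at each world:
  s0 (successors {s0, s3, s6}): φ is true.
  s1 (successors {s1, s2, s4, s6}): φ is true.
  s2 (successors {s2, s4, s5, s6}): φ is true.
  s3 (successors {s2, s3}): φ is true.
  s4 (successors {s0, s2, s3, s4}): φ is true.
  s5 (successors {s1, s3, s4, s5}): φ is true.
  s6 (successors {s2, s4, s6}): φ is true.
Detail at s0 (witness):
  At s0: \Diamond (\Diamond s \lor s) requires \Diamond s \lor s at some successor in {s0, s3, s6}.
    \Diamond s \lor s holds at s0, so \Diamond (\Diamond s \lor s) is true at s0.
      At s0: \Diamond s is true, s is true, so \Diamond s \lor s is true.

Yes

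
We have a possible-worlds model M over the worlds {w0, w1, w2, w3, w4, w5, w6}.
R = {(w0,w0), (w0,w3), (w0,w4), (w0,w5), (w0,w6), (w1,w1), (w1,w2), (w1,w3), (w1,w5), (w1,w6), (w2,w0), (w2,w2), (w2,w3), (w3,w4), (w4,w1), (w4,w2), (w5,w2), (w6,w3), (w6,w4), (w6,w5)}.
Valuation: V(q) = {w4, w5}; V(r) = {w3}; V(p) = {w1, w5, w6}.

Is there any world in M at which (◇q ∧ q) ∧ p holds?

No

Recall that ◇ψ holds at a world iff ψ holds at some accessible world.
Let φ = (◇q ∧ q) ∧ p. Evaluate φ at each world:
  w0 (successors {w0, w3, w4, w5, w6}): φ is false.
  w1 (successors {w1, w2, w3, w5, w6}): φ is false.
  w2 (successors {w0, w2, w3}): φ is false.
  w3 (successors {w4}): φ is false.
  w4 (successors {w1, w2}): φ is false.
  w5 (successors {w2}): φ is false.
  w6 (successors {w3, w4, w5}): φ is false.
For instance, at w6:
  At w6: ◇q ∧ q is false, p is true, so (◇q ∧ q) ∧ p is false.
    At w6: ◇q is true, q is false, so ◇q ∧ q is false.
      At w6: ◇q requires q at some successor in {w3, w4, w5}.
        q holds at w4, so ◇q is true at w6.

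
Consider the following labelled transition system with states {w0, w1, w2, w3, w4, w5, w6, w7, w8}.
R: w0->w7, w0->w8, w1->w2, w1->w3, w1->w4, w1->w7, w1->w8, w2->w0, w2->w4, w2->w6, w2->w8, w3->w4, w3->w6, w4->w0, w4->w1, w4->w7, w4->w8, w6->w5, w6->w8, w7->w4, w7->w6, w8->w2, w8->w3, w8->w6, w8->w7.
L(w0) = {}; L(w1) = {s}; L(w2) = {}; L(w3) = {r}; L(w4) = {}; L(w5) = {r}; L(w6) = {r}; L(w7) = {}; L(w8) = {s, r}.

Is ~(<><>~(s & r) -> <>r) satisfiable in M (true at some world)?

Let φ = ~(<><>~(s & r) -> <>r). Evaluate φ at each world:
  w0 (successors {w7, w8}): φ is false.
  w1 (successors {w2, w3, w4, w7, w8}): φ is false.
  w2 (successors {w0, w4, w6, w8}): φ is false.
  w3 (successors {w4, w6}): φ is false.
  w4 (successors {w0, w1, w7, w8}): φ is false.
  w5 (successors ∅): φ is false.
  w6 (successors {w5, w8}): φ is false.
  w7 (successors {w4, w6}): φ is false.
  w8 (successors {w2, w3, w6, w7}): φ is false.
For instance, at w7:
  At w7: <><>~(s & r) -> <>r is true, so ~(<><>~(s & r) -> <>r) is false.
    At w7: <><>~(s & r) is true, <>r is true, so <><>~(s & r) -> <>r is true.
      At w7: <><>~(s & r) requires <>~(s & r) at some successor in {w4, w6}.
        <>~(s & r) holds at w4, so <><>~(s & r) is true at w7.
      At w7: <>r requires r at some successor in {w4, w6}.
        r holds at w6, so <>r is true at w7.

No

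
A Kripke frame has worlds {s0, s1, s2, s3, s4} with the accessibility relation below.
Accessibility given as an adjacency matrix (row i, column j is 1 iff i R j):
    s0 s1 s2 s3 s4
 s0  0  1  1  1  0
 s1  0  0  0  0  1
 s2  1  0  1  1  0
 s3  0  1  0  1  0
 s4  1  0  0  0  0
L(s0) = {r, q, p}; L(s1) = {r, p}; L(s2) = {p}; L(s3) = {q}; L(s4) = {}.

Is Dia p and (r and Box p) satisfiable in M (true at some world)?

Let φ = Dia p and (r and Box p). Evaluate φ at each world:
  s0 (successors {s1, s2, s3}): φ is false.
  s1 (successors {s4}): φ is false.
  s2 (successors {s0, s2, s3}): φ is false.
  s3 (successors {s1, s3}): φ is false.
  s4 (successors {s0}): φ is false.
For instance, at s2:
  At s2: Dia p is true, r and Box p is false, so Dia p and (r and Box p) is false.
    At s2: Dia p requires p at some successor in {s0, s2, s3}.
      p holds at s0, so Dia p is true at s2.
    At s2: r is false, Box p is false, so r and Box p is false.
      At s2: Box p requires p at every successor {s0, s2, s3}.
        p fails at s3, so Box p is false at s2.

No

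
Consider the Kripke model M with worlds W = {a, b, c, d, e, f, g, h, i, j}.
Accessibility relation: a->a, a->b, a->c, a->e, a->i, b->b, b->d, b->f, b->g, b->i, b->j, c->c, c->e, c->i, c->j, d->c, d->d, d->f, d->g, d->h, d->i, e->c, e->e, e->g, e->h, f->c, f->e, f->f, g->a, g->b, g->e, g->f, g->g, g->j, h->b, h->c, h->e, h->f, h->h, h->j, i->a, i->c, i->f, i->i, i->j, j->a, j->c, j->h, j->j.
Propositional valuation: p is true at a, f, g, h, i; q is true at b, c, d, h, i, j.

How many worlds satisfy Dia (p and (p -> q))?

8

Let φ = Dia (p and (p -> q)). Evaluate φ at each world:
  a (successors {a, b, c, e, i}): φ is true.
  b (successors {b, d, f, g, i, j}): φ is true.
  c (successors {c, e, i, j}): φ is true.
  d (successors {c, d, f, g, h, i}): φ is true.
  e (successors {c, e, g, h}): φ is true.
  f (successors {c, e, f}): φ is false.
  g (successors {a, b, e, f, g, j}): φ is false.
  h (successors {b, c, e, f, h, j}): φ is true.
  i (successors {a, c, f, i, j}): φ is true.
  j (successors {a, c, h, j}): φ is true.
For instance, at d:
  At d: Dia (p and (p -> q)) requires p and (p -> q) at some successor in {c, d, f, g, h, i}.
    p and (p -> q) holds at h, so Dia (p and (p -> q)) is true at d.
Satisfying worlds: {a, b, c, d, e, h, i, j}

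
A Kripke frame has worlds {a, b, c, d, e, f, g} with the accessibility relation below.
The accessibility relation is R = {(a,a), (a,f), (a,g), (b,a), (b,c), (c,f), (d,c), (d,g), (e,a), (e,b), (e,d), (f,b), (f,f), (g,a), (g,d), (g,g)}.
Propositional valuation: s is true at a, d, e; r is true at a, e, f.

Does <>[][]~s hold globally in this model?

Let φ = <>[][]~s. Evaluate φ at each world:
  a (successors {a, f, g}): φ is false.
  b (successors {a, c}): φ is true.
  c (successors {f}): φ is false.
  d (successors {c, g}): φ is true.
  e (successors {a, b, d}): φ is false.
  f (successors {b, f}): φ is false.
  g (successors {a, d, g}): φ is false.
Detail at a (counterexample):
  At a: <>[][]~s requires [][]~s at some successor in {a, f, g}.
    At a: [][]~s is false.
    At f: [][]~s is false.
    At g: [][]~s is false.
  So <>[][]~s is false at a.

No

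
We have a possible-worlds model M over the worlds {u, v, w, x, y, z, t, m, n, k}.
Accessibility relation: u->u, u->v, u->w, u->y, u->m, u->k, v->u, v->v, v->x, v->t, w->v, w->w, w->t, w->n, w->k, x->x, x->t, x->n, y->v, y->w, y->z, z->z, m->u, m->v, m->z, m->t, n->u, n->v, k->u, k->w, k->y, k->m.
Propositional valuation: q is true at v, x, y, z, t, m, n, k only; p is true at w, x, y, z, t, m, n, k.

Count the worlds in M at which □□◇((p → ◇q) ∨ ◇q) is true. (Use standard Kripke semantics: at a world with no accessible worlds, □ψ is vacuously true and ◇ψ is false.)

2

Let φ = □□◇((p → ◇q) ∨ ◇q). Evaluate φ at each world:
  u (successors {u, v, w, y, m, k}): φ is false.
  v (successors {u, v, x, t}): φ is false.
  w (successors {v, w, t, n, k}): φ is false.
  x (successors {x, t, n}): φ is false.
  y (successors {v, w, z}): φ is false.
  z (successors {z}): φ is true.
  t (successors ∅): φ is true.
  m (successors {u, v, z, t}): φ is false.
  n (successors {u, v}): φ is false.
  k (successors {u, w, y, m}): φ is false.
For instance, at u:
  At u: □□◇((p → ◇q) ∨ ◇q) requires □◇((p → ◇q) ∨ ◇q) at every successor {u, v, w, y, m, k}.
    □◇((p → ◇q) ∨ ◇q) fails at v, so □□◇((p → ◇q) ∨ ◇q) is false at u.
      At v: □◇((p → ◇q) ∨ ◇q) requires ◇((p → ◇q) ∨ ◇q) at every successor {u, v, x, t}.
        ◇((p → ◇q) ∨ ◇q) fails at t, so □◇((p → ◇q) ∨ ◇q) is false at v.
Satisfying worlds: {z, t}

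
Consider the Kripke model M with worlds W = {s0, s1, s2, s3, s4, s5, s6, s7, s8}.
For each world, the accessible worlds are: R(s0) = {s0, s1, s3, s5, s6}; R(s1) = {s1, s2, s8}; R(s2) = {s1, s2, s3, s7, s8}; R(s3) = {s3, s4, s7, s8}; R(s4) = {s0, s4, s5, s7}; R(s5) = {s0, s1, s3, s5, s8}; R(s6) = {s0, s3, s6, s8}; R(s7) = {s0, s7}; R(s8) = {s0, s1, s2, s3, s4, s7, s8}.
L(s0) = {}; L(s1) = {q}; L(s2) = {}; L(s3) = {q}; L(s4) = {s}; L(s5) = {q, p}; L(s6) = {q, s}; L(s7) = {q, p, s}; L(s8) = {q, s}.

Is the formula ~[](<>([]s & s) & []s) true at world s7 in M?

At s7: [](<>([]s & s) & []s) is false, so ~[](<>([]s & s) & []s) is true.
  At s7: [](<>([]s & s) & []s) requires <>([]s & s) & []s at every successor {s0, s7}.
    <>([]s & s) & []s fails at s0, so [](<>([]s & s) & []s) is false at s7.
      At s0: <>([]s & s) is false, []s is false, so <>([]s & s) & []s is false.

Yes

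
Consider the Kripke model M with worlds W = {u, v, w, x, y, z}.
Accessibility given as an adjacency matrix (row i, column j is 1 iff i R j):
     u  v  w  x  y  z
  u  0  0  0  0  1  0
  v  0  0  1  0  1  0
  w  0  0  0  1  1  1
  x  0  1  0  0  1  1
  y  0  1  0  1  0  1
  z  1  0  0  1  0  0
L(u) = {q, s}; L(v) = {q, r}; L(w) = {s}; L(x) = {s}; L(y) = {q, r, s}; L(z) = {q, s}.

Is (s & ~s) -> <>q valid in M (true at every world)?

Let φ = (s & ~s) -> <>q. Evaluate φ at each world:
  u (successors {y}): φ is true.
  v (successors {w, y}): φ is true.
  w (successors {x, y, z}): φ is true.
  x (successors {v, y, z}): φ is true.
  y (successors {v, x, z}): φ is true.
  z (successors {u, x}): φ is true.
For instance, at z:
  At z: s & ~s is false, <>q is true, so (s & ~s) -> <>q is true.
    At z: <>q requires q at some successor in {u, x}.
      q holds at u, so <>q is true at z.

Yes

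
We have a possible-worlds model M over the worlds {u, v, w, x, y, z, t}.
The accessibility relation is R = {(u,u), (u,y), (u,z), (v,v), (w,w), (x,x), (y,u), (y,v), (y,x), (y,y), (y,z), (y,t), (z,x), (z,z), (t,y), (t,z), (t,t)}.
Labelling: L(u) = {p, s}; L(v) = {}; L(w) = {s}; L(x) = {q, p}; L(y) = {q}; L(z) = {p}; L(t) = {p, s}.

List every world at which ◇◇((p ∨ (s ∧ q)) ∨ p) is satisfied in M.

u, x, y, z, t

Recall that ◇ψ holds at a world iff ψ holds at some accessible world.
Let φ = ◇◇((p ∨ (s ∧ q)) ∨ p). Evaluate φ at each world:
  u (successors {u, y, z}): φ is true.
  v (successors {v}): φ is false.
  w (successors {w}): φ is false.
  x (successors {x}): φ is true.
  y (successors {u, v, x, y, z, t}): φ is true.
  z (successors {x, z}): φ is true.
  t (successors {y, z, t}): φ is true.
For instance, at v:
  At v: ◇◇((p ∨ (s ∧ q)) ∨ p) requires ◇((p ∨ (s ∧ q)) ∨ p) at some successor in {v}.
    At v: ◇((p ∨ (s ∧ q)) ∨ p) is false.
  So ◇◇((p ∨ (s ∧ q)) ∨ p) is false at v.
Satisfying worlds: {u, x, y, z, t}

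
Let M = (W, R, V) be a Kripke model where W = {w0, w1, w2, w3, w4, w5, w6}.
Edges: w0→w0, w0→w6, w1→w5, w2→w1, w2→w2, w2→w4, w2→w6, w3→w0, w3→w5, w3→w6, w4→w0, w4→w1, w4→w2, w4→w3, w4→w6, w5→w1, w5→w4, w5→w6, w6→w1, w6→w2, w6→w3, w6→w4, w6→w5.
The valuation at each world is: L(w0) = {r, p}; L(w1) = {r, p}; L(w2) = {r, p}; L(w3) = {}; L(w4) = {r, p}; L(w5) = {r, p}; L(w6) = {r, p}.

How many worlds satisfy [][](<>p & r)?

Let φ = [][](<>p & r). Evaluate φ at each world:
  w0 (successors {w0, w6}): φ is false.
  w1 (successors {w5}): φ is true.
  w2 (successors {w1, w2, w4, w6}): φ is false.
  w3 (successors {w0, w5, w6}): φ is false.
  w4 (successors {w0, w1, w2, w3, w6}): φ is false.
  w5 (successors {w1, w4, w6}): φ is false.
  w6 (successors {w1, w2, w3, w4, w5}): φ is false.
For instance, at w6:
  At w6: [][](<>p & r) requires [](<>p & r) at every successor {w1, w2, w3, w4, w5}.
    [](<>p & r) fails at w4, so [][](<>p & r) is false at w6.
      At w4: [](<>p & r) requires <>p & r at every successor {w0, w1, w2, w3, w6}.
        <>p & r fails at w3, so [](<>p & r) is false at w4.
Satisfying worlds: {w1}

1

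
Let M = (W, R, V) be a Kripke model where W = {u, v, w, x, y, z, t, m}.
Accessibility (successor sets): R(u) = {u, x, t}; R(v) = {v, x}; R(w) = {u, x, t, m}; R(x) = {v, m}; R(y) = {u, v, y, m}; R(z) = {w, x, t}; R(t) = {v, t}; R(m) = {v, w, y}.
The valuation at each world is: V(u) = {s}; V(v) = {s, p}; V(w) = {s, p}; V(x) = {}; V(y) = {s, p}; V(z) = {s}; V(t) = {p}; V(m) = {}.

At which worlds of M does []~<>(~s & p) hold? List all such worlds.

v, x

Recall that []ψ holds at a world iff ψ holds at every accessible world, and <>ψ holds iff ψ holds at some accessible world.
Let φ = []~<>(~s & p). Evaluate φ at each world:
  u (successors {u, x, t}): φ is false.
  v (successors {v, x}): φ is true.
  w (successors {u, x, t, m}): φ is false.
  x (successors {v, m}): φ is true.
  y (successors {u, v, y, m}): φ is false.
  z (successors {w, x, t}): φ is false.
  t (successors {v, t}): φ is false.
  m (successors {v, w, y}): φ is false.
For instance, at y:
  At y: []~<>(~s & p) requires ~<>(~s & p) at every successor {u, v, y, m}.
    ~<>(~s & p) fails at u, so []~<>(~s & p) is false at y.
      At u: <>(~s & p) is true, so ~<>(~s & p) is false.
Satisfying worlds: {v, x}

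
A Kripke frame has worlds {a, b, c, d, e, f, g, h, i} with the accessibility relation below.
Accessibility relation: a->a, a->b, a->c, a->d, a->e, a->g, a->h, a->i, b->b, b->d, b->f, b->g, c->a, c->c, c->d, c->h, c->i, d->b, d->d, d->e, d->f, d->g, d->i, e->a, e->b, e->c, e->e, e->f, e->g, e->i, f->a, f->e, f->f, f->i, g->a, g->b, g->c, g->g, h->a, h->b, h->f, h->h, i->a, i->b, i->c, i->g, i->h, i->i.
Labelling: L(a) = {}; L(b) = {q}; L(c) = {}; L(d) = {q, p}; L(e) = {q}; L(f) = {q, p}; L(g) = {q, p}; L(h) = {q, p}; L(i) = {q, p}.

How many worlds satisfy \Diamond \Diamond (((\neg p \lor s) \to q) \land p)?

Let φ = \Diamond \Diamond (((\neg p \lor s) \to q) \land p). Evaluate φ at each world:
  a (successors {a, b, c, d, e, g, h, i}): φ is true.
  b (successors {b, d, f, g}): φ is true.
  c (successors {a, c, d, h, i}): φ is true.
  d (successors {b, d, e, f, g, i}): φ is true.
  e (successors {a, b, c, e, f, g, i}): φ is true.
  f (successors {a, e, f, i}): φ is true.
  g (successors {a, b, c, g}): φ is true.
  h (successors {a, b, f, h}): φ is true.
  i (successors {a, b, c, g, h, i}): φ is true.
For instance, at b:
  At b: \Diamond \Diamond (((\neg p \lor s) \to q) \land p) requires \Diamond (((\neg p \lor s) \to q) \land p) at some successor in {b, d, f, g}.
    \Diamond (((\neg p \lor s) \to q) \land p) holds at b, so \Diamond \Diamond (((\neg p \lor s) \to q) \land p) is true at b.
      At b: \Diamond (((\neg p \lor s) \to q) \land p) requires ((\neg p \lor s) \to q) \land p at some successor in {b, d, f, g}.
        ((\neg p \lor s) \to q) \land p holds at d, so \Diamond (((\neg p \lor s) \to q) \land p) is true at b.
Satisfying worlds: {a, b, c, d, e, f, g, h, i}

9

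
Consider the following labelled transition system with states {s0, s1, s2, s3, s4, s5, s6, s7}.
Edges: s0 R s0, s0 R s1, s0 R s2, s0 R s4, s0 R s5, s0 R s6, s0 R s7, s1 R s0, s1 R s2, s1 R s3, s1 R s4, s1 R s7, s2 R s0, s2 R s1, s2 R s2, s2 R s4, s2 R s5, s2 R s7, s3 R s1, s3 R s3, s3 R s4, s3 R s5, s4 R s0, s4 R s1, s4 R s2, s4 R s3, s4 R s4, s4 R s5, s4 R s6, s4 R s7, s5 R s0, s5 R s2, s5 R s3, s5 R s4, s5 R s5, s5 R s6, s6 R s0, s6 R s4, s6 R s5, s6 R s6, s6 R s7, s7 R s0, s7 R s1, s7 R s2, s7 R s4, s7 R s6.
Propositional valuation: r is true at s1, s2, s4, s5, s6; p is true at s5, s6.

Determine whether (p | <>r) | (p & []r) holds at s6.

At s6: p | <>r is true, p & []r is false, so (p | <>r) | (p & []r) is true.
  At s6: p is true, <>r is true, so p | <>r is true.
    At s6: <>r requires r at some successor in {s0, s4, s5, s6, s7}.
      r holds at s4, so <>r is true at s6.
  At s6: p is true, []r is false, so p & []r is false.
    At s6: []r requires r at every successor {s0, s4, s5, s6, s7}.
      r fails at s0, so []r is false at s6.

Yes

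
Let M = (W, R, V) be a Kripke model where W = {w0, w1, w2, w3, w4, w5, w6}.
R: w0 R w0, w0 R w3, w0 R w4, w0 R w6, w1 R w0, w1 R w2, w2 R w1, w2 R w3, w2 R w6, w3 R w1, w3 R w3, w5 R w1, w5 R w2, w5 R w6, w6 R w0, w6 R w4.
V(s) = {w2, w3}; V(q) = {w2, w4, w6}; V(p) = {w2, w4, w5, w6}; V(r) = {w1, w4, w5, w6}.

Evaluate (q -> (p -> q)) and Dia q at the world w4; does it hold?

At w4: q -> (p -> q) is true, Dia q is false, so (q -> (p -> q)) and Dia q is false.
  At w4: no accessible worlds, so Dia q is false.

No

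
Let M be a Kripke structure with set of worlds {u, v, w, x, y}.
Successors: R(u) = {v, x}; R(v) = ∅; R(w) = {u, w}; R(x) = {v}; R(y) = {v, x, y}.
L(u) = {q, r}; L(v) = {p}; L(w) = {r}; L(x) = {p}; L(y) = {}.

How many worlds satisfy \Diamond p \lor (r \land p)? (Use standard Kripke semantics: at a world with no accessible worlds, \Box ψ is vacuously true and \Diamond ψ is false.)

3

Recall that \Diamond ψ holds at a world iff ψ holds at some accessible world.
Let φ = \Diamond p \lor (r \land p). Evaluate φ at each world:
  u (successors {v, x}): φ is true.
  v (successors ∅): φ is false.
  w (successors {u, w}): φ is false.
  x (successors {v}): φ is true.
  y (successors {v, x, y}): φ is true.
For instance, at x:
  At x: \Diamond p is true, r \land p is false, so \Diamond p \lor (r \land p) is true.
    At x: \Diamond p requires p at some successor in {v}.
      p holds at v, so \Diamond p is true at x.
Satisfying worlds: {u, x, y}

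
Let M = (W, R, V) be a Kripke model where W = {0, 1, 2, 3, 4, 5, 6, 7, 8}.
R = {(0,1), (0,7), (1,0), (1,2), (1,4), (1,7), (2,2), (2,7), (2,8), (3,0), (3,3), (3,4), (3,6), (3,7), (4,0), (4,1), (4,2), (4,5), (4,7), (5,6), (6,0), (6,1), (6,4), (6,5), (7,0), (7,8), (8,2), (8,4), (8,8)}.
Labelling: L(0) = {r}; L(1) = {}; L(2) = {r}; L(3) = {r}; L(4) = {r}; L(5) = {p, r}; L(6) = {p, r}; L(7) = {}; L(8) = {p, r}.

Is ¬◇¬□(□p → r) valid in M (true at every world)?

Yes

Recall that □ψ holds at a world iff ψ holds at every accessible world, and ◇ψ holds iff ψ holds at some accessible world.
Let φ = ¬◇¬□(□p → r). Evaluate φ at each world:
  0 (successors {1, 7}): φ is true.
  1 (successors {0, 2, 4, 7}): φ is true.
  2 (successors {2, 7, 8}): φ is true.
  3 (successors {0, 3, 4, 6, 7}): φ is true.
  4 (successors {0, 1, 2, 5, 7}): φ is true.
  5 (successors {6}): φ is true.
  6 (successors {0, 1, 4, 5}): φ is true.
  7 (successors {0, 8}): φ is true.
  8 (successors {2, 4, 8}): φ is true.
For instance, at 4:
  At 4: ◇¬□(□p → r) is false, so ¬◇¬□(□p → r) is true.
    At 4: ◇¬□(□p → r) requires ¬□(□p → r) at some successor in {0, 1, 2, 5, 7}.
      At 0: ¬□(□p → r) is false.
      At 1: ¬□(□p → r) is false.
      At 2: ¬□(□p → r) is false.
      At 5: ¬□(□p → r) is false.
      At 7: ¬□(□p → r) is false.
    So ◇¬□(□p → r) is false at 4.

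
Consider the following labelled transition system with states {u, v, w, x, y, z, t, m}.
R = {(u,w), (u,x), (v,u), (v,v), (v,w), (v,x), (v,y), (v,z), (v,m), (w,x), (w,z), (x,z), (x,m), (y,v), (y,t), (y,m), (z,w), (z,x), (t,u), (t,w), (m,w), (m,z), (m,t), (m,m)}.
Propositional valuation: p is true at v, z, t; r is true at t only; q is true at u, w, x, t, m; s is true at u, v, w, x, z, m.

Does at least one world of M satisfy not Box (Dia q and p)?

Yes

Let φ = not Box (Dia q and p). Evaluate φ at each world:
  u (successors {w, x}): φ is true.
  v (successors {u, v, w, x, y, z, m}): φ is true.
  w (successors {x, z}): φ is true.
  x (successors {z, m}): φ is true.
  y (successors {v, t, m}): φ is true.
  z (successors {w, x}): φ is true.
  t (successors {u, w}): φ is true.
  m (successors {w, z, t, m}): φ is true.
Detail at u (witness):
  At u: Box (Dia q and p) is false, so not Box (Dia q and p) is true.
    At u: Box (Dia q and p) requires Dia q and p at every successor {w, x}.
      Dia q and p fails at w, so Box (Dia q and p) is false at u.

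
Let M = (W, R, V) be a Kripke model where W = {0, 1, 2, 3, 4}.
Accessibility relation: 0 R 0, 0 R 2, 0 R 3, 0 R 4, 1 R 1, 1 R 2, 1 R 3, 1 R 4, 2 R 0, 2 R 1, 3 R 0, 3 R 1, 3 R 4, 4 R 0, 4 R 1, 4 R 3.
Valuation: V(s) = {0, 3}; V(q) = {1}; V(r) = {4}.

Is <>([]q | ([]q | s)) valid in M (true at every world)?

Yes

Let φ = <>([]q | ([]q | s)). Evaluate φ at each world:
  0 (successors {0, 2, 3, 4}): φ is true.
  1 (successors {1, 2, 3, 4}): φ is true.
  2 (successors {0, 1}): φ is true.
  3 (successors {0, 1, 4}): φ is true.
  4 (successors {0, 1, 3}): φ is true.
For instance, at 1:
  At 1: <>([]q | ([]q | s)) requires []q | ([]q | s) at some successor in {1, 2, 3, 4}.
    []q | ([]q | s) holds at 3, so <>([]q | ([]q | s)) is true at 1.
      At 3: []q is false, []q | s is true, so []q | ([]q | s) is true.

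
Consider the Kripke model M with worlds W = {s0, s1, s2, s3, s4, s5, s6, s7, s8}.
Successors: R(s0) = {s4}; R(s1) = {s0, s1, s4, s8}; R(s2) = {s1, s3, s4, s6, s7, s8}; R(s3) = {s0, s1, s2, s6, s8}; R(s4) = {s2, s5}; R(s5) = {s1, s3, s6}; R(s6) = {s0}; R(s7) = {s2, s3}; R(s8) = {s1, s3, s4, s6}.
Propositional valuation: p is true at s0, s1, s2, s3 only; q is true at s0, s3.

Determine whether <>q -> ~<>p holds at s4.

At s4: <>q is false, ~<>p is false, so <>q -> ~<>p is true.
  At s4: <>q requires q at some successor in {s2, s5}.
    At s2: q is false.
    At s5: q is false.
  So <>q is false at s4.
  At s4: <>p is true, so ~<>p is false.
    At s4: <>p requires p at some successor in {s2, s5}.
      p holds at s2, so <>p is true at s4.

Yes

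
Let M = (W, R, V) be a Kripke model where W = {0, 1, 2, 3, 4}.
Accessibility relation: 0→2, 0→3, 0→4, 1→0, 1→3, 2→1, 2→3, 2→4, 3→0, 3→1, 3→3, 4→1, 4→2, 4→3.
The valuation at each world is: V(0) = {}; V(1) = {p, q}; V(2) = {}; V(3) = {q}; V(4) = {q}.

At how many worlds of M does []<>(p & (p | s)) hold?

Let φ = []<>(p & (p | s)). Evaluate φ at each world:
  0 (successors {2, 3, 4}): φ is true.
  1 (successors {0, 3}): φ is false.
  2 (successors {1, 3, 4}): φ is false.
  3 (successors {0, 1, 3}): φ is false.
  4 (successors {1, 2, 3}): φ is false.
For instance, at 4:
  At 4: []<>(p & (p | s)) requires <>(p & (p | s)) at every successor {1, 2, 3}.
    <>(p & (p | s)) fails at 1, so []<>(p & (p | s)) is false at 4.
      At 1: <>(p & (p | s)) requires p & (p | s) at some successor in {0, 3}.
        At 0: p & (p | s) is false.
        At 3: p & (p | s) is false.
      So <>(p & (p | s)) is false at 1.
Satisfying worlds: {0}

1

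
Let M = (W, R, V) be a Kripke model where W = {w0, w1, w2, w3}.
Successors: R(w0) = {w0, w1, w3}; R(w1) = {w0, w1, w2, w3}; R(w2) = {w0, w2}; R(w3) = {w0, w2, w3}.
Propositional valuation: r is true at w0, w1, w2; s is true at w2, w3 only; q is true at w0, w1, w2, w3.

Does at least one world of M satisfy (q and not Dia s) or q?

Let φ = (q and not Dia s) or q. Evaluate φ at each world:
  w0 (successors {w0, w1, w3}): φ is true.
  w1 (successors {w0, w1, w2, w3}): φ is true.
  w2 (successors {w0, w2}): φ is true.
  w3 (successors {w0, w2, w3}): φ is true.
Detail at w0 (witness):
  At w0: q and not Dia s is false, q is true, so (q and not Dia s) or q is true.
    At w0: q is true, not Dia s is false, so q and not Dia s is false.
      At w0: Dia s is true, so not Dia s is false.

Yes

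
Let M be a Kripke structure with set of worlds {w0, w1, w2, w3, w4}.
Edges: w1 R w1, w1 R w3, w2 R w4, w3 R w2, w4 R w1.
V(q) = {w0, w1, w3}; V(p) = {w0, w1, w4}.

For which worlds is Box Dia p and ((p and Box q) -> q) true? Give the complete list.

w0, w2, w3

Let φ = Box Dia p and ((p and Box q) -> q). Evaluate φ at each world:
  w0 (successors ∅): φ is true.
  w1 (successors {w1, w3}): φ is false.
  w2 (successors {w4}): φ is true.
  w3 (successors {w2}): φ is true.
  w4 (successors {w1}): φ is false.
For instance, at w3:
  At w3: Box Dia p is true, (p and Box q) -> q is true, so Box Dia p and ((p and Box q) -> q) is true.
    At w3: Box Dia p requires Dia p at every successor {w2}.
      At w2: Dia p is true.
    So Box Dia p is true at w3.
    At w3: p and Box q is false, q is true, so (p and Box q) -> q is true.
      At w3: p is false, Box q is false, so p and Box q is false.
Satisfying worlds: {w0, w2, w3}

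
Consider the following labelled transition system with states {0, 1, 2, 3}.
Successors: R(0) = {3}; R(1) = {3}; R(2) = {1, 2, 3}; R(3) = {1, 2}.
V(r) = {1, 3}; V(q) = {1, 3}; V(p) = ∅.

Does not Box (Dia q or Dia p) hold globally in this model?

Let φ = not Box (Dia q or Dia p). Evaluate φ at each world:
  0 (successors {3}): φ is false.
  1 (successors {3}): φ is false.
  2 (successors {1, 2, 3}): φ is false.
  3 (successors {1, 2}): φ is false.
Detail at 0 (counterexample):
  At 0: Box (Dia q or Dia p) is true, so not Box (Dia q or Dia p) is false.
    At 0: Box (Dia q or Dia p) requires Dia q or Dia p at every successor {3}.
      At 3: Dia q or Dia p is true.
    So Box (Dia q or Dia p) is true at 0.

No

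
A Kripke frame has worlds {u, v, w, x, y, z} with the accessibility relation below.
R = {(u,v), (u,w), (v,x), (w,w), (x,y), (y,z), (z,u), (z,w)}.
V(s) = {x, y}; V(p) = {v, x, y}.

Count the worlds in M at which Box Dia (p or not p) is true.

Let φ = Box Dia (p or not p). Evaluate φ at each world:
  u (successors {v, w}): φ is true.
  v (successors {x}): φ is true.
  w (successors {w}): φ is true.
  x (successors {y}): φ is true.
  y (successors {z}): φ is true.
  z (successors {u, w}): φ is true.
For instance, at z:
  At z: Box Dia (p or not p) requires Dia (p or not p) at every successor {u, w}.
      At u: Dia (p or not p) requires p or not p at some successor in {v, w}.
        p or not p holds at v, so Dia (p or not p) is true at u.
      At w: Dia (p or not p) requires p or not p at some successor in {w}.
        p or not p holds at w, so Dia (p or not p) is true at w.
  So Box Dia (p or not p) is true at z.
Satisfying worlds: {u, v, w, x, y, z}

6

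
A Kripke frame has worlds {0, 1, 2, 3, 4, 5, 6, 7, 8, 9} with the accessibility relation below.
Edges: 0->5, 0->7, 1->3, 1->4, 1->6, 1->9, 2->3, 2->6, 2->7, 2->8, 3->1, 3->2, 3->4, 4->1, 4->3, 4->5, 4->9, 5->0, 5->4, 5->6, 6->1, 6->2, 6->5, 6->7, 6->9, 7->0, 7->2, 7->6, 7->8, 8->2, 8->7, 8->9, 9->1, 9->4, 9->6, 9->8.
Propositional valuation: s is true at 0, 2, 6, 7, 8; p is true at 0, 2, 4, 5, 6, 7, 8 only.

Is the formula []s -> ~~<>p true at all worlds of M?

Let φ = []s -> ~~<>p. Evaluate φ at each world:
  0 (successors {5, 7}): φ is true.
  1 (successors {3, 4, 6, 9}): φ is true.
  2 (successors {3, 6, 7, 8}): φ is true.
  3 (successors {1, 2, 4}): φ is true.
  4 (successors {1, 3, 5, 9}): φ is true.
  5 (successors {0, 4, 6}): φ is true.
  6 (successors {1, 2, 5, 7, 9}): φ is true.
  7 (successors {0, 2, 6, 8}): φ is true.
  8 (successors {2, 7, 9}): φ is true.
  9 (successors {1, 4, 6, 8}): φ is true.
For instance, at 1:
  At 1: []s is false, ~~<>p is true, so []s -> ~~<>p is true.
    At 1: []s requires s at every successor {3, 4, 6, 9}.
      s fails at 3, so []s is false at 1.
    At 1: ~<>p is false, so ~~<>p is true.
      At 1: <>p is true, so ~<>p is false.

Yes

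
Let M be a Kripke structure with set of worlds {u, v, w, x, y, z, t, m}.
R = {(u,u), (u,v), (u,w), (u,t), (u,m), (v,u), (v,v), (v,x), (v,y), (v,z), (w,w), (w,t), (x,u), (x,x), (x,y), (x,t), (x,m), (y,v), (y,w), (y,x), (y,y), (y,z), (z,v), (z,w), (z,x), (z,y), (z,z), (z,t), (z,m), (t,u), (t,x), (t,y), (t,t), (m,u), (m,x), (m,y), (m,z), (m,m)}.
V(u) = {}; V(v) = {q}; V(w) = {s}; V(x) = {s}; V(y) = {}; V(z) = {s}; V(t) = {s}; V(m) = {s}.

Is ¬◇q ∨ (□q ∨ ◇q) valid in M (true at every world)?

Let φ = ¬◇q ∨ (□q ∨ ◇q). Evaluate φ at each world:
  u (successors {u, v, w, t, m}): φ is true.
  v (successors {u, v, x, y, z}): φ is true.
  w (successors {w, t}): φ is true.
  x (successors {u, x, y, t, m}): φ is true.
  y (successors {v, w, x, y, z}): φ is true.
  z (successors {v, w, x, y, z, t, m}): φ is true.
  t (successors {u, x, y, t}): φ is true.
  m (successors {u, x, y, z, m}): φ is true.
For instance, at w:
  At w: ¬◇q is true, □q ∨ ◇q is false, so ¬◇q ∨ (□q ∨ ◇q) is true.
    At w: ◇q is false, so ¬◇q is true.
      At w: ◇q requires q at some successor in {w, t}.
        At w: q is false.
        At t: q is false.
      So ◇q is false at w.
    At w: □q is false, ◇q is false, so □q ∨ ◇q is false.
      At w: □q requires q at every successor {w, t}.
        q fails at w, so □q is false at w.
      At w: ◇q requires q at some successor in {w, t}.
        At w: q is false.
        At t: q is false.
      So ◇q is false at w.

Yes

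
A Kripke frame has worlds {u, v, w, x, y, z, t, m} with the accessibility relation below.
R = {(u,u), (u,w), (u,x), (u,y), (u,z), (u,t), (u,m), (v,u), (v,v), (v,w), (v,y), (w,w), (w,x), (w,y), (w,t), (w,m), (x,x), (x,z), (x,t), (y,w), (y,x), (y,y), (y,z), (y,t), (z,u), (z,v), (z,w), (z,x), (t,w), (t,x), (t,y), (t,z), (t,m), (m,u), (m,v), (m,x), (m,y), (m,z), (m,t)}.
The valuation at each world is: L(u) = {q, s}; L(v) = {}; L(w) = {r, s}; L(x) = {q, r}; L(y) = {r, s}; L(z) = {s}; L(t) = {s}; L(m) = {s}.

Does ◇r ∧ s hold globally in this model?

No

Let φ = ◇r ∧ s. Evaluate φ at each world:
  u (successors {u, w, x, y, z, t, m}): φ is true.
  v (successors {u, v, w, y}): φ is false.
  w (successors {w, x, y, t, m}): φ is true.
  x (successors {x, z, t}): φ is false.
  y (successors {w, x, y, z, t}): φ is true.
  z (successors {u, v, w, x}): φ is true.
  t (successors {w, x, y, z, m}): φ is true.
  m (successors {u, v, x, y, z, t}): φ is true.
Detail at v (counterexample):
  At v: ◇r is true, s is false, so ◇r ∧ s is false.
    At v: ◇r requires r at some successor in {u, v, w, y}.
      r holds at w, so ◇r is true at v.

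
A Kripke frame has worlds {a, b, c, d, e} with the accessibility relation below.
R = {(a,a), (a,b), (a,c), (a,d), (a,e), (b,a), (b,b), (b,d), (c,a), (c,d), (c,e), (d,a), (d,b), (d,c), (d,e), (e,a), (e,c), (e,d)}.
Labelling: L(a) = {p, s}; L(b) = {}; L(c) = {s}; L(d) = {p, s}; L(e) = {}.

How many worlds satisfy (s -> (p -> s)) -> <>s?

Let φ = (s -> (p -> s)) -> <>s. Evaluate φ at each world:
  a (successors {a, b, c, d, e}): φ is true.
  b (successors {a, b, d}): φ is true.
  c (successors {a, d, e}): φ is true.
  d (successors {a, b, c, e}): φ is true.
  e (successors {a, c, d}): φ is true.
For instance, at a:
  At a: s -> (p -> s) is true, <>s is true, so (s -> (p -> s)) -> <>s is true.
    At a: <>s requires s at some successor in {a, b, c, d, e}.
      s holds at a, so <>s is true at a.
Satisfying worlds: {a, b, c, d, e}

5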